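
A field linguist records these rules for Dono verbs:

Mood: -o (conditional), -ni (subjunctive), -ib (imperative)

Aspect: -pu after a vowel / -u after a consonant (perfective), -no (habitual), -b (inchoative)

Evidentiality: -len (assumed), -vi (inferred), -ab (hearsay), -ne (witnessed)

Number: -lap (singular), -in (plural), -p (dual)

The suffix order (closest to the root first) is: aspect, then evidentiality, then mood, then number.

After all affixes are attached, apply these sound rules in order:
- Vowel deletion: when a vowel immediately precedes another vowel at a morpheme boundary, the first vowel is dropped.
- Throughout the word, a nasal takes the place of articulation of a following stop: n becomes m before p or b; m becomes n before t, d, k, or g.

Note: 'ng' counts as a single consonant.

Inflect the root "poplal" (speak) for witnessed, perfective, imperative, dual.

poplalunibp

Attach aspect perfective -u (after consonant 'l') → poplalu.
Attach evidentiality witnessed -ne → poplalune.
Attach mood imperative -ib → poplaluneib.
Attach number dual -p → poplaluneibp.
Apply vowel deletion: poplaluneibp → poplalunibp.
Nasal assimilation: no change.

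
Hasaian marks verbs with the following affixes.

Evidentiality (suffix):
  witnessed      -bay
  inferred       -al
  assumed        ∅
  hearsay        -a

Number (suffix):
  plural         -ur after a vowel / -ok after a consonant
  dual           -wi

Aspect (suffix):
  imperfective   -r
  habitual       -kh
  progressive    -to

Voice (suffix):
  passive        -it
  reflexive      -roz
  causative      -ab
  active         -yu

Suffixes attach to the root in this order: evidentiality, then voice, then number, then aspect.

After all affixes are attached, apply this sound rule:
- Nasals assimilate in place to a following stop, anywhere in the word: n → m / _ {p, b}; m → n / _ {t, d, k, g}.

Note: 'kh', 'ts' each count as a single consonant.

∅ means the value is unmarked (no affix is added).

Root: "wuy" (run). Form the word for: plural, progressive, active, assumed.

evidentiality = assumed: zero marking, form stays wuy.
Attach voice active -yu → wuyyu.
Attach number plural -ur (after vowel 'u') → wuyyuur.
Attach aspect progressive -to → wuyyuurto.
Nasal assimilation: no change.

wuyyuurto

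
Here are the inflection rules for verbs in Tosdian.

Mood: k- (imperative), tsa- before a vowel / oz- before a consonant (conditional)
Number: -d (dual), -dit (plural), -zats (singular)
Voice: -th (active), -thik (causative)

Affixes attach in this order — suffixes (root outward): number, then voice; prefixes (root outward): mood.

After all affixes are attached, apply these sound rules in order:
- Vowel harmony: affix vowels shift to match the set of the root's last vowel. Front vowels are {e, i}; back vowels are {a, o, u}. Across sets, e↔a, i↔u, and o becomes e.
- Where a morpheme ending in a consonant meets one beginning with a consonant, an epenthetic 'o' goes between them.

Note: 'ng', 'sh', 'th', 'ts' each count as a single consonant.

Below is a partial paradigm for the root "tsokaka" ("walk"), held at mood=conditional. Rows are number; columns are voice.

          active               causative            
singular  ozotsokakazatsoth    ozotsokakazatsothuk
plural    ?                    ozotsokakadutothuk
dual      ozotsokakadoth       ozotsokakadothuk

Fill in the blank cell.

ozotsokakadutoth

Attach number plural -dit → tsokakadit.
Attach mood conditional oz- (before consonant 'ts') → oztsokakadit.
Attach voice active -th → oztsokakaditth.
Apply vowel harmony: oztsokakaditth → oztsokakadutth.
Apply epenthesis: oztsokakadutth → ozotsokakadutoth.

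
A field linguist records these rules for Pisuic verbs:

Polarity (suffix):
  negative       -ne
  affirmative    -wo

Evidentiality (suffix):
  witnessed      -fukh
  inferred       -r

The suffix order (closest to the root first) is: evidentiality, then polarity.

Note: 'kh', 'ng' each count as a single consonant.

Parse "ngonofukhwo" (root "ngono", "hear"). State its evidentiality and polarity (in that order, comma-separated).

witnessed, affirmative

Segment: ngono-fukh-wo.
evidentiality: -fukh → witnessed.
polarity: -wo → affirmative.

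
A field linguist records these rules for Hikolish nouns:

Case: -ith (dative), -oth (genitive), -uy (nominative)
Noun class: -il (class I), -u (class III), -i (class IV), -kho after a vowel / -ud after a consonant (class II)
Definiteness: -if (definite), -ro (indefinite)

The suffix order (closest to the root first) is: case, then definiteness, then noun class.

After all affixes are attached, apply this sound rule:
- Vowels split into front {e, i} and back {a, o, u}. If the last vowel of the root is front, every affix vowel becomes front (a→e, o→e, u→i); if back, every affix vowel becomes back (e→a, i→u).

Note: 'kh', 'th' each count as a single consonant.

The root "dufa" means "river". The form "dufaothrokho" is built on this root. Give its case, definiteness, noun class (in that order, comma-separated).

Segment: dufa-oth-ro-kho.
case: -oth → genitive.
definiteness: -ro → indefinite.
noun class: -kho/ud → class II.

genitive, indefinite, class II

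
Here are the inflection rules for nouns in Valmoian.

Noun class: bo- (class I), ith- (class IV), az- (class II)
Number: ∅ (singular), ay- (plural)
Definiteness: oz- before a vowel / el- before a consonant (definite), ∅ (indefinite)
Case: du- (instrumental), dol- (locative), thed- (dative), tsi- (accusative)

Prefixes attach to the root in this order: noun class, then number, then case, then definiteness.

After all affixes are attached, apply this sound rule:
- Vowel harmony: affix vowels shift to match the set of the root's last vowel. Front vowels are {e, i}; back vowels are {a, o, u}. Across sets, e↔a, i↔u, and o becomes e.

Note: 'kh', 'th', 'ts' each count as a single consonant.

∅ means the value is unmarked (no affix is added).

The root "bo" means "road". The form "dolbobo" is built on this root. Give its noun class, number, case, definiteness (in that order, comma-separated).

class I, singular, locative, indefinite

Segment: dol-bo-bo.
noun class: bo- → class I.
number: ∅ → singular.
case: dol- → locative.
definiteness: ∅ → indefinite.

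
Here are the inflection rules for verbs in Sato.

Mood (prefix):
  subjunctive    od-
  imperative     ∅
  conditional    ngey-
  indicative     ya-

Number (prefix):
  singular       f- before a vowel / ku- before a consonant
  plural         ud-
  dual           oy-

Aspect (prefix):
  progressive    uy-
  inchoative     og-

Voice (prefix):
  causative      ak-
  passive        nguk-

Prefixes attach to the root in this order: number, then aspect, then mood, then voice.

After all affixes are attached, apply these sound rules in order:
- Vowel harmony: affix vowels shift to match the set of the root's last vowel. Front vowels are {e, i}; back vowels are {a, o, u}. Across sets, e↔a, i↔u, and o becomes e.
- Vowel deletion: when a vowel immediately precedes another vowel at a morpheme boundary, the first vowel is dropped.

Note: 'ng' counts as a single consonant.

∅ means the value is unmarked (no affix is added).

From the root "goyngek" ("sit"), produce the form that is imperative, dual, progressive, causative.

ekiyeygoyngek

Attach number dual oy- → oygoyngek.
Attach aspect progressive uy- → uyoygoyngek.
mood = imperative: zero marking, form stays uyoygoyngek.
Attach voice causative ak- → akuyoygoyngek.
Apply vowel harmony: akuyoygoyngek → ekiyeygoyngek.
Vowel deletion: no change.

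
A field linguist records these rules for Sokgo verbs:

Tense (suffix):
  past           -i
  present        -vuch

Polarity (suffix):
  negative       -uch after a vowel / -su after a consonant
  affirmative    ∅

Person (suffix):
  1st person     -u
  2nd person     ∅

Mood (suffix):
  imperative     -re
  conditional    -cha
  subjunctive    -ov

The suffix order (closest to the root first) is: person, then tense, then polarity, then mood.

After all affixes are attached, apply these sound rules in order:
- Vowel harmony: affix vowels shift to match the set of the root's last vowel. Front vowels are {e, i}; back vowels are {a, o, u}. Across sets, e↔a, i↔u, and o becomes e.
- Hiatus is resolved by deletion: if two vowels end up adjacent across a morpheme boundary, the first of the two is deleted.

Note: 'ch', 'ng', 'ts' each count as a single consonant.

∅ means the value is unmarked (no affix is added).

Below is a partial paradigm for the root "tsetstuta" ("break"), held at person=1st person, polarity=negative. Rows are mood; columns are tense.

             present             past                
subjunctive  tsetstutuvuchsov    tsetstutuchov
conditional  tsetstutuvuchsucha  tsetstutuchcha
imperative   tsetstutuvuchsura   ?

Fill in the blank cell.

Attach person 1st person -u → tsetstutau.
Attach tense past -i → tsetstutaui.
Attach polarity negative -uch (after vowel 'i') → tsetstutauiuch.
Attach mood imperative -re → tsetstutauiuchre.
Apply vowel harmony: tsetstutauiuchre → tsetstutauuuchra.
Apply vowel deletion: tsetstutauuuchra → tsetstutuchra.

tsetstutuchra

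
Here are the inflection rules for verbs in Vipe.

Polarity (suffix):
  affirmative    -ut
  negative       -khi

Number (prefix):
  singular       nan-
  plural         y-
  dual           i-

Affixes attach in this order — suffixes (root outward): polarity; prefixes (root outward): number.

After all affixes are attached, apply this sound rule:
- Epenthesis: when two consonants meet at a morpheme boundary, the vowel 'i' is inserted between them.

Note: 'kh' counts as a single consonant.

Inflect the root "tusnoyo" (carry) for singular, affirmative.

nanitusnoyout

Attach polarity affirmative -ut → tusnoyout.
Attach number singular nan- → nantusnoyout.
Apply epenthesis: nantusnoyout → nanitusnoyout.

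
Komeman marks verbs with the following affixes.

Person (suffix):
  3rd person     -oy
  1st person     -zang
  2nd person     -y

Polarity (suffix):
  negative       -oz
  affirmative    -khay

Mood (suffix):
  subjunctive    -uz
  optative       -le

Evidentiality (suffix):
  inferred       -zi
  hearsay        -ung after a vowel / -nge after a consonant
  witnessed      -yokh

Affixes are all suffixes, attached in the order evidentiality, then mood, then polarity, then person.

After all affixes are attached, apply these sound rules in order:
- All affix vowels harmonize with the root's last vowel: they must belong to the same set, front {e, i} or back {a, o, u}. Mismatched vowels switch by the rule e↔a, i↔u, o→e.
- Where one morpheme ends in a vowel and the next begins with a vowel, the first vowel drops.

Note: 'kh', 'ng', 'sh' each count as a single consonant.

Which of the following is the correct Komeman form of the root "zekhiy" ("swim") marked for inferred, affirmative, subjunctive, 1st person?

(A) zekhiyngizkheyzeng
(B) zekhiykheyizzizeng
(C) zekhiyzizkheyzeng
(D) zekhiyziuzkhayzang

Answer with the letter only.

Attach evidentiality inferred -zi → zekhiyzi.
Attach mood subjunctive -uz → zekhiyziuz.
Attach polarity affirmative -khay → zekhiyziuzkhay.
Attach person 1st person -zang → zekhiyziuzkhayzang.
Apply vowel harmony: zekhiyziuzkhayzang → zekhiyziizkheyzeng.
Apply vowel deletion: zekhiyziizkheyzeng → zekhiyzizkheyzeng.
So the correct form is zekhiyzizkheyzeng, option (C).
(B) zekhiykheyizzizeng is wrong: it has the affixes in the wrong order.
(D) zekhiyziuzkhayzang is wrong: it fails to apply the sound rule(s).
(A) zekhiyngizkheyzeng is wrong: it uses hearsay instead of inferred for evidentiality.

C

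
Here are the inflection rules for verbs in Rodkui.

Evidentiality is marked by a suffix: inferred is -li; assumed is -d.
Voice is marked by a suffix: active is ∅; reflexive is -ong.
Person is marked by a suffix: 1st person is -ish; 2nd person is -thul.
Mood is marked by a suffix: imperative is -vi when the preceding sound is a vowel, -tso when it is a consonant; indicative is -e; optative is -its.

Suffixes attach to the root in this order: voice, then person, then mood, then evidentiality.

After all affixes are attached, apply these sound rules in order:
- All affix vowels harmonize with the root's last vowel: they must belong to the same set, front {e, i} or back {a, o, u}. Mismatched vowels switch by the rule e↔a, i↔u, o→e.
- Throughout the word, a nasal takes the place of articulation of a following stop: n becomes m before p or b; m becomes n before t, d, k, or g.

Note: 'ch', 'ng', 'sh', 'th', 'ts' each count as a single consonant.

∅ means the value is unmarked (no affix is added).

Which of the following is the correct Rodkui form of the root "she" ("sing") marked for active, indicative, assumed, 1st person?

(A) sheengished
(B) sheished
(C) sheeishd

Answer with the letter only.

voice = active: zero marking, form stays she.
Attach person 1st person -ish → sheish.
Attach mood indicative -e → sheishe.
Attach evidentiality assumed -d → sheished.
Vowel harmony: no change.
Nasal assimilation: no change.
So the correct form is sheished, option (B).
(C) sheeishd is wrong: it has the affixes in the wrong order.
(A) sheengished is wrong: it uses reflexive instead of active for voice.

B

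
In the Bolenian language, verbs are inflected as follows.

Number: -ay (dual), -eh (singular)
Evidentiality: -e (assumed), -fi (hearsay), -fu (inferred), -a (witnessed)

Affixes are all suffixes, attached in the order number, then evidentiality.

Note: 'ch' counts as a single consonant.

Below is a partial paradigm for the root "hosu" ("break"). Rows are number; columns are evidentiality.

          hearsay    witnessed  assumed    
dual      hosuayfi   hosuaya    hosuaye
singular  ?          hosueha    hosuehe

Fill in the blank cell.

hosuehfi

Attach number singular -eh → hosueh.
Attach evidentiality hearsay -fi → hosuehfi.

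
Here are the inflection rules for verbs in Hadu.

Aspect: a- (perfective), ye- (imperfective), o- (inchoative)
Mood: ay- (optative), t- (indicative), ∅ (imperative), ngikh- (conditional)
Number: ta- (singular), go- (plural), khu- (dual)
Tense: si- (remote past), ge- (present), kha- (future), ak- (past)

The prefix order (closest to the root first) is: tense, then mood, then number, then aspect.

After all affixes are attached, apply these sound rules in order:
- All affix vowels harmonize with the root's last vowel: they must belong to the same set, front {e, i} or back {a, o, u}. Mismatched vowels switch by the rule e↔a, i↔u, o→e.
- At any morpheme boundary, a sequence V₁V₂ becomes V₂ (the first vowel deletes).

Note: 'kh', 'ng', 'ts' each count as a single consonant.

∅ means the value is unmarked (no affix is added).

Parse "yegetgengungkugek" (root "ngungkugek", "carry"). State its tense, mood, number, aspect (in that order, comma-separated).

Segment: ye-go-t-ge-ngungkugek.
tense: ge- → present.
mood: t- → indicative.
number: go- → plural.
aspect: ye- → imperfective.

present, indicative, plural, imperfective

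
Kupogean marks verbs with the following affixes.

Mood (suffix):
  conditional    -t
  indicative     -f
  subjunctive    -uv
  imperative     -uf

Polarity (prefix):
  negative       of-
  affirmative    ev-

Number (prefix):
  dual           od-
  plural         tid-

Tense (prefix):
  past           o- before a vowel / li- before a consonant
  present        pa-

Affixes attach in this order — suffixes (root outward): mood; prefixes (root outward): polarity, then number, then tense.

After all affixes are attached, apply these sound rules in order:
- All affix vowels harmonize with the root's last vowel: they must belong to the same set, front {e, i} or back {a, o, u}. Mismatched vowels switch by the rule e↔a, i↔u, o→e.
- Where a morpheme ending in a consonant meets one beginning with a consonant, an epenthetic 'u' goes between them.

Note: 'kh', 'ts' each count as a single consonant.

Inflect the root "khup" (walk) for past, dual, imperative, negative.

Attach polarity negative of- → ofkhup.
Attach mood imperative -uf → ofkhupuf.
Attach number dual od- → odofkhupuf.
Attach tense past o- (before vowel 'o') → oodofkhupuf.
Vowel harmony: no change.
Apply epenthesis: oodofkhupuf → oodofukhupuf.

oodofukhupuf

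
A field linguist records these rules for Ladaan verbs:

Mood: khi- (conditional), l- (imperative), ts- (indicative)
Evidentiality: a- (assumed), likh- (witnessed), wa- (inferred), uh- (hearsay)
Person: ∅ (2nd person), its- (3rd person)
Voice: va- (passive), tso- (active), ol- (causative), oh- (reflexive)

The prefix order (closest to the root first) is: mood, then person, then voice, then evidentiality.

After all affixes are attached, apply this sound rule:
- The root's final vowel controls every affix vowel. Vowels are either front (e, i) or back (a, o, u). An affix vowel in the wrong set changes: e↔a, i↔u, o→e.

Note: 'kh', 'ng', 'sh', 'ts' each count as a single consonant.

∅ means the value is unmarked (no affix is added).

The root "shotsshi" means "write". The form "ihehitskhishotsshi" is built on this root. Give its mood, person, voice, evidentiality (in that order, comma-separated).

conditional, 3rd person, reflexive, hearsay

Segment: uh-oh-its-khi-shotsshi.
mood: khi- → conditional.
person: its- → 3rd person.
voice: oh- → reflexive.
evidentiality: uh- → hearsay.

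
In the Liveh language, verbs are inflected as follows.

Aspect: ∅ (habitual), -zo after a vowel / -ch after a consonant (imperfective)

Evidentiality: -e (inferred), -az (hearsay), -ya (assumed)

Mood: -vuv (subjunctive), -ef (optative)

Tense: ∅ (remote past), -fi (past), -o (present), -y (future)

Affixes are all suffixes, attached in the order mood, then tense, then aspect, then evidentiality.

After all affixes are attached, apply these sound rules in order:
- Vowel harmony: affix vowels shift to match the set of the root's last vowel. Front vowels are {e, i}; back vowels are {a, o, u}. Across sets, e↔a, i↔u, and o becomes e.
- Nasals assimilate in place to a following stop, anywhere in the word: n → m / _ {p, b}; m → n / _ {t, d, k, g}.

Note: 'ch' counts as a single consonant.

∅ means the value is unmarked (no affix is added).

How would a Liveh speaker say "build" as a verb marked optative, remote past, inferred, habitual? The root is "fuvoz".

fuvozafa

Attach mood optative -ef → fuvozef.
tense = remote past: zero marking, form stays fuvozef.
aspect = habitual: zero marking, form stays fuvozef.
Attach evidentiality inferred -e → fuvozefe.
Apply vowel harmony: fuvozefe → fuvozafa.
Nasal assimilation: no change.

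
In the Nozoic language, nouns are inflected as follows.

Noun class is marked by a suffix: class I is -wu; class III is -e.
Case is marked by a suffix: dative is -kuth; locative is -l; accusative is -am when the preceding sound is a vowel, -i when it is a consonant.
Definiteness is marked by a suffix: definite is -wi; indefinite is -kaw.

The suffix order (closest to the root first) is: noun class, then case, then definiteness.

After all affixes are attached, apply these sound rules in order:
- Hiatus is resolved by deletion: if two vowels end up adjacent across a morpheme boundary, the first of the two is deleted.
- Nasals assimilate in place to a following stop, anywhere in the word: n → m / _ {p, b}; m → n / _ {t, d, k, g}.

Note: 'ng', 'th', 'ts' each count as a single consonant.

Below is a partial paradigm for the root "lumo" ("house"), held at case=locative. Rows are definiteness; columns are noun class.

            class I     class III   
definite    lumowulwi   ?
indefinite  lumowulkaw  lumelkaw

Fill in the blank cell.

Attach noun class class III -e → lumoe.
Attach case locative -l → lumoel.
Attach definiteness definite -wi → lumoelwi.
Apply vowel deletion: lumoelwi → lumelwi.
Nasal assimilation: no change.

lumelwi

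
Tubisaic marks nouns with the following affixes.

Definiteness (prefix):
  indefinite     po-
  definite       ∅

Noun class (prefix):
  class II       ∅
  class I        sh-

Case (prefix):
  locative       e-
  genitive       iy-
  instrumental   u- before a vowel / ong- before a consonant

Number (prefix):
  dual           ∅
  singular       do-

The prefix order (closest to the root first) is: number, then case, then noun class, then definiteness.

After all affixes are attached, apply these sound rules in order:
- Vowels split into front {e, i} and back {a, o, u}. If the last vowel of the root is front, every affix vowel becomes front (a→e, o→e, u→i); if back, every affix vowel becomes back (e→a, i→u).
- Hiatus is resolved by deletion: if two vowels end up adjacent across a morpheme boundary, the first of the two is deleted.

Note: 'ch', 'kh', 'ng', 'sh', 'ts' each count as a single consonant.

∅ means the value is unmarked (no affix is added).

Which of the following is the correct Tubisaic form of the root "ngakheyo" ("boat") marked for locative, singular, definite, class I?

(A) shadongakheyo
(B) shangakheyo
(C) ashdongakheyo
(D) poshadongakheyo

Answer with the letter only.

Attach number singular do- → dongakheyo.
Attach case locative e- → edongakheyo.
Attach noun class class I sh- → shedongakheyo.
definiteness = definite: zero marking, form stays shedongakheyo.
Apply vowel harmony: shedongakheyo → shadongakheyo.
Vowel deletion: no change.
So the correct form is shadongakheyo, option (A).
(B) shangakheyo is wrong: it uses dual instead of singular for number.
(C) ashdongakheyo is wrong: it has the affixes in the wrong order.
(D) poshadongakheyo is wrong: it uses indefinite instead of definite for definiteness.

A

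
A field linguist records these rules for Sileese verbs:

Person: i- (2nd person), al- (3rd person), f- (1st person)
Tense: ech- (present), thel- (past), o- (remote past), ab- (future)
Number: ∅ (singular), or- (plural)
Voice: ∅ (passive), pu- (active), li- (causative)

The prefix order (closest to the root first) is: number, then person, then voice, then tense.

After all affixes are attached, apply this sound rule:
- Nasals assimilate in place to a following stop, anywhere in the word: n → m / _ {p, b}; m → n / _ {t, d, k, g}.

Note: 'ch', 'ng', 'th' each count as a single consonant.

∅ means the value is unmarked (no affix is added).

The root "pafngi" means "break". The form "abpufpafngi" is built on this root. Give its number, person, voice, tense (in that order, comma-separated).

Segment: ab-pu-f-pafngi.
number: ∅ → singular.
person: f- → 1st person.
voice: pu- → active.
tense: ab- → future.

singular, 1st person, active, future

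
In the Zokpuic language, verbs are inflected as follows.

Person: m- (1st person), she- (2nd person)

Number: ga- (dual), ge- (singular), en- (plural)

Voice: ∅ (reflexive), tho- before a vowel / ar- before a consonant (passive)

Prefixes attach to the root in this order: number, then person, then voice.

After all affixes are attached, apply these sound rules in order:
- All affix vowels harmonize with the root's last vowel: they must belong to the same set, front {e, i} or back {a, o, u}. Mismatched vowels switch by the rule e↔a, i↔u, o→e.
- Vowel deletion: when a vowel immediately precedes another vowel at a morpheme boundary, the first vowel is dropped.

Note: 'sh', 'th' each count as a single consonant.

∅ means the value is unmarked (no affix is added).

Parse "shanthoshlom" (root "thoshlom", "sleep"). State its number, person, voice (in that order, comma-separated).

Segment: she-en-thoshlom.
number: en- → plural.
person: she- → 2nd person.
voice: ∅ → reflexive.

plural, 2nd person, reflexive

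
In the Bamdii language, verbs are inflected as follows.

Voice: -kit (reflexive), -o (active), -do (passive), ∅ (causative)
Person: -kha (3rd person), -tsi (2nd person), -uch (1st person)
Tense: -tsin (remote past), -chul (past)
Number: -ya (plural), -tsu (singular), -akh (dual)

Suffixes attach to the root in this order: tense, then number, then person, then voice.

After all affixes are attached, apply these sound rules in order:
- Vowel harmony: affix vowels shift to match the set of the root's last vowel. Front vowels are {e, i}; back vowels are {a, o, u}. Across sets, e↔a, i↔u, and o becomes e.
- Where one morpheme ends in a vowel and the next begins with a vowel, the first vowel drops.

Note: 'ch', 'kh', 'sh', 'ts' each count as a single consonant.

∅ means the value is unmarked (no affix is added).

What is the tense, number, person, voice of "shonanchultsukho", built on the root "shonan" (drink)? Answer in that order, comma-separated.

past, singular, 3rd person, active

Segment: shonan-chul-tsu-kha-o.
tense: -chul → past.
number: -tsu → singular.
person: -kha → 3rd person.
voice: -o → active.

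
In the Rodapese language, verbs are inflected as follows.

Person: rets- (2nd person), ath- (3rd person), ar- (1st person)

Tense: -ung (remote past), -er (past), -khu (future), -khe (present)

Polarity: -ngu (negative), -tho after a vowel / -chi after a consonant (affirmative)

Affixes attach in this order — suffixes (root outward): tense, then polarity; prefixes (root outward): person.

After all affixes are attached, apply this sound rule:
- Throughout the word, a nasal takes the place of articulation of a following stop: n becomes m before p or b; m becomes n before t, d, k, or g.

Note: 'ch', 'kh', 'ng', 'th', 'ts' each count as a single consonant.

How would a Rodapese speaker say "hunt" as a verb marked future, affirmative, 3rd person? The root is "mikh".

athmikhkhutho

Attach tense future -khu → mikhkhu.
Attach polarity affirmative -tho (after vowel 'u') → mikhkhutho.
Attach person 3rd person ath- → athmikhkhutho.
Nasal assimilation: no change.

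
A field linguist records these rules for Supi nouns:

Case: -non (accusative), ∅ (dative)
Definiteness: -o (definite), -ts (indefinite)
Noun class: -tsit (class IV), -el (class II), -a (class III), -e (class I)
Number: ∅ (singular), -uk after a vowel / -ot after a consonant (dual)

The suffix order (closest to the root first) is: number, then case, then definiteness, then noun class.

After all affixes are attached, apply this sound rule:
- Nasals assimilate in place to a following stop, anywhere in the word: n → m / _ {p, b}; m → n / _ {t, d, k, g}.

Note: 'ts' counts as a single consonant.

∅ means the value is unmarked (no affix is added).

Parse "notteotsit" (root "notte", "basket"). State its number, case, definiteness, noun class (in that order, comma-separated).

singular, dative, definite, class IV

Segment: notte-o-tsit.
number: ∅ → singular.
case: ∅ → dative.
definiteness: -o → definite.
noun class: -tsit → class IV.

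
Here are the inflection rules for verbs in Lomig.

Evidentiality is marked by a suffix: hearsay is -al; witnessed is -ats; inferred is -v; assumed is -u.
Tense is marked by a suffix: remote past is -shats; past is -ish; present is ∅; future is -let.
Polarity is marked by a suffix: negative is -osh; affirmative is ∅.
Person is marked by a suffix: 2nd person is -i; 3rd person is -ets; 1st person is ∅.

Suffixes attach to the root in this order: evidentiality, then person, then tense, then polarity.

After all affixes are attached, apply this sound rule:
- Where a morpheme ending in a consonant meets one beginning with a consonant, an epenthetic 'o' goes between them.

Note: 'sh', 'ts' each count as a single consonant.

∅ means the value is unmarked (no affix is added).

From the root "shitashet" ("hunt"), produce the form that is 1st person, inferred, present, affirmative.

shitashetov

Attach evidentiality inferred -v → shitashetv.
person = 1st person: zero marking, form stays shitashetv.
tense = present: zero marking, form stays shitashetv.
polarity = affirmative: zero marking, form stays shitashetv.
Apply epenthesis: shitashetv → shitashetov.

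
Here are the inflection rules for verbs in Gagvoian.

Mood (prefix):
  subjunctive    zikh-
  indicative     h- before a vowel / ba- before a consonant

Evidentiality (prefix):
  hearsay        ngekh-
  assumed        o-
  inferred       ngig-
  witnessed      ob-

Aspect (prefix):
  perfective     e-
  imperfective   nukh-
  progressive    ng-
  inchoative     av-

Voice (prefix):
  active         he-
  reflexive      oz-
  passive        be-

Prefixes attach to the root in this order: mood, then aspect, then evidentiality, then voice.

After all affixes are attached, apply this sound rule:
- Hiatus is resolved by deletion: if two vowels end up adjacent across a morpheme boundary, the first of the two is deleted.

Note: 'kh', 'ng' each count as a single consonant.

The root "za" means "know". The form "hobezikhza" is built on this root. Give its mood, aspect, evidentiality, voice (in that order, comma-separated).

subjunctive, perfective, witnessed, active

Segment: he-ob-e-zikh-za.
mood: zikh- → subjunctive.
aspect: e- → perfective.
evidentiality: ob- → witnessed.
voice: he- → active.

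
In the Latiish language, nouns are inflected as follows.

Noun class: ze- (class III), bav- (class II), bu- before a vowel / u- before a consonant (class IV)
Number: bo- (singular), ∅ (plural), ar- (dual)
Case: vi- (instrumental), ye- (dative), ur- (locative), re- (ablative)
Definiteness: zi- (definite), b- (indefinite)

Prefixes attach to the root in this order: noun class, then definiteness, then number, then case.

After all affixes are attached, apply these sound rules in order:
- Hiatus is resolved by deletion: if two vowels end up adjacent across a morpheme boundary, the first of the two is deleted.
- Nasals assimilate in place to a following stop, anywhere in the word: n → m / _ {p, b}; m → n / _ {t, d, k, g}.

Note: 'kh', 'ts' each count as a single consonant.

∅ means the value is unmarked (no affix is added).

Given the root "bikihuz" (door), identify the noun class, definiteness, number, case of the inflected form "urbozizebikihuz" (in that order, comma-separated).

Segment: ur-bo-zi-ze-bikihuz.
noun class: ze- → class III.
definiteness: zi- → definite.
number: bo- → singular.
case: ur- → locative.

class III, definite, singular, locative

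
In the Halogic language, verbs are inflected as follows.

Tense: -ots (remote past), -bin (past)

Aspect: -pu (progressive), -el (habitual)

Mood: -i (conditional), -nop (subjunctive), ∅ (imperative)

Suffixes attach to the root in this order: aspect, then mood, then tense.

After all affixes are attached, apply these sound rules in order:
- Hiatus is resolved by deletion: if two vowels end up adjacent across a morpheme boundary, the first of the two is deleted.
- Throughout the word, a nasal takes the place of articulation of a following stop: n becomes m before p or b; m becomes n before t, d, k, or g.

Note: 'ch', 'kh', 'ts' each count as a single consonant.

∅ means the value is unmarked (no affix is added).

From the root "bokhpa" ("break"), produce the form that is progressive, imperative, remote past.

Attach aspect progressive -pu → bokhpapu.
mood = imperative: zero marking, form stays bokhpapu.
Attach tense remote past -ots → bokhpapuots.
Apply vowel deletion: bokhpapuots → bokhpapots.
Nasal assimilation: no change.

bokhpapots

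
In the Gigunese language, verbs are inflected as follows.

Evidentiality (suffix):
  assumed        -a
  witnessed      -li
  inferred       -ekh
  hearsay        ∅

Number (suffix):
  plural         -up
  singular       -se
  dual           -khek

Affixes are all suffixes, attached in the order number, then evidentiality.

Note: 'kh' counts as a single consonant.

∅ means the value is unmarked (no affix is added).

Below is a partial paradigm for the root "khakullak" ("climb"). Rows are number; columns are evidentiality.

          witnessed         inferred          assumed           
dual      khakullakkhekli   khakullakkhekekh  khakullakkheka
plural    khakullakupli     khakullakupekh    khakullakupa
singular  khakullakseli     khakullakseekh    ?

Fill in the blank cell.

Attach number singular -se → khakullakse.
Attach evidentiality assumed -a → khakullaksea.

khakullaksea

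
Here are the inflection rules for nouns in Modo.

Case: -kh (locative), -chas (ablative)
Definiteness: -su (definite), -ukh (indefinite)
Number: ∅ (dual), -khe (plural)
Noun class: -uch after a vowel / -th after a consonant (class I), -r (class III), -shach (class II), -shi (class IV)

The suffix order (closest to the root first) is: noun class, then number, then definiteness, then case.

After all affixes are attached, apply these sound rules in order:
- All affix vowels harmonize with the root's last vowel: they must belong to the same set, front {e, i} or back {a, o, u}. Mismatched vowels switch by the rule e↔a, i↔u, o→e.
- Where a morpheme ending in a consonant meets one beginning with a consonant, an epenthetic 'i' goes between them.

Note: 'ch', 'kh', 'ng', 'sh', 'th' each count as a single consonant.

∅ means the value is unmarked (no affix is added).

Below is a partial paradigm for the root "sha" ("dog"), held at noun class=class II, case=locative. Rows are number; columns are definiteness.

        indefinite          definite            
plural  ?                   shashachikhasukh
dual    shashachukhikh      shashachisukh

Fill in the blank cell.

Attach noun class class II -shach → shashach.
Attach number plural -khe → shashachkhe.
Attach definiteness indefinite -ukh → shashachkheukh.
Attach case locative -kh → shashachkheukhkh.
Apply vowel harmony: shashachkheukhkh → shashachkhaukhkh.
Apply epenthesis: shashachkhaukhkh → shashachikhaukhikh.

shashachikhaukhikh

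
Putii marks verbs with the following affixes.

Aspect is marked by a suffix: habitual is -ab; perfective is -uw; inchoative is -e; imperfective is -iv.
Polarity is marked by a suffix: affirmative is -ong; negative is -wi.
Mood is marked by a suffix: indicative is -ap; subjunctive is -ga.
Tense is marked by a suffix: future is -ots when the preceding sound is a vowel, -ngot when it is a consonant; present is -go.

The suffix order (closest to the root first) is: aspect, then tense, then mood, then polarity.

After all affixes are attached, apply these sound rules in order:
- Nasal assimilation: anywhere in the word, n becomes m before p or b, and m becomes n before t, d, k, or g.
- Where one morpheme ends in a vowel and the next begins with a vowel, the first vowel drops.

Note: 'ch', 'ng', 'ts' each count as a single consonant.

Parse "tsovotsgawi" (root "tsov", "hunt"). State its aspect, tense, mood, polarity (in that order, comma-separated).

Segment: tsov-e-ots-ga-wi.
aspect: -e → inchoative.
tense: -ots/ngot → future.
mood: -ga → subjunctive.
polarity: -wi → negative.

inchoative, future, subjunctive, negative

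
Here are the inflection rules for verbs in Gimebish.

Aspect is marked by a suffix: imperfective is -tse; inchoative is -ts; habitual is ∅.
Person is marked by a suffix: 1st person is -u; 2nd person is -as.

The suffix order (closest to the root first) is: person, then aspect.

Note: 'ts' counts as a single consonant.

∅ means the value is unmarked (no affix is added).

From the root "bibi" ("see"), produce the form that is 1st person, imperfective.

Attach person 1st person -u → bibiu.
Attach aspect imperfective -tse → bibiutse.

bibiutse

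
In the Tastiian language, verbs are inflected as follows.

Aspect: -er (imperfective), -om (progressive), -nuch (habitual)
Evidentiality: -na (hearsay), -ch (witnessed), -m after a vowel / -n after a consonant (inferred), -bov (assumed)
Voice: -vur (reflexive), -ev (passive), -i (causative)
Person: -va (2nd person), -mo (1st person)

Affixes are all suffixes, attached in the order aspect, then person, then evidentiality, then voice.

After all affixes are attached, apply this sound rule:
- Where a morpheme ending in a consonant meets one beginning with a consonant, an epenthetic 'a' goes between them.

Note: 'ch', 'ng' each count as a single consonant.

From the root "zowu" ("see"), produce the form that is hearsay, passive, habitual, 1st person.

Attach aspect habitual -nuch → zowunuch.
Attach person 1st person -mo → zowunuchmo.
Attach evidentiality hearsay -na → zowunuchmona.
Attach voice passive -ev → zowunuchmonaev.
Apply epenthesis: zowunuchmonaev → zowunuchamonaev.

zowunuchamonaev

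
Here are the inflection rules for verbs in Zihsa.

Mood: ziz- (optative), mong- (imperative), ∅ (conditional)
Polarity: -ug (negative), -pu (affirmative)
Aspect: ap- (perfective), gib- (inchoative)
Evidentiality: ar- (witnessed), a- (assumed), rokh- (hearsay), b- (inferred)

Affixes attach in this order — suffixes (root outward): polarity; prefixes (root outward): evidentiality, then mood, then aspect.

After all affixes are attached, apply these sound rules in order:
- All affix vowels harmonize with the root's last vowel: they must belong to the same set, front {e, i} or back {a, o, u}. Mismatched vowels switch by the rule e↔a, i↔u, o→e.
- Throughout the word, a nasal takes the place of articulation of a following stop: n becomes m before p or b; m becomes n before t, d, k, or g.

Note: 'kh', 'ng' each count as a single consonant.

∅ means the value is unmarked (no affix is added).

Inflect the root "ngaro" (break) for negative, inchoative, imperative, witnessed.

Attach evidentiality witnessed ar- → arngaro.
Attach mood imperative mong- → mongarngaro.
Attach polarity negative -ug → mongarngaroug.
Attach aspect inchoative gib- → gibmongarngaroug.
Apply vowel harmony: gibmongarngaroug → gubmongarngaroug.
Nasal assimilation: no change.

gubmongarngaroug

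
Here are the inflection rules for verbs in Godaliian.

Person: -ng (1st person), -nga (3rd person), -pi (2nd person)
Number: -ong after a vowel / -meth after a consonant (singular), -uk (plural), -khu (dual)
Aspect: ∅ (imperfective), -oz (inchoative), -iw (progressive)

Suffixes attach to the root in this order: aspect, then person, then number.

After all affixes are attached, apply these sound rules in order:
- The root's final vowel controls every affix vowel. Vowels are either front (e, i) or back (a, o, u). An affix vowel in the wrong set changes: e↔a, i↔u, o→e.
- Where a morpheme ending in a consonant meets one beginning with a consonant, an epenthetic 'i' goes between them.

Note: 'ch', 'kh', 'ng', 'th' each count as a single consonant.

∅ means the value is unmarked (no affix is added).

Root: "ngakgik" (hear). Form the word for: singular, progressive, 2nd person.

Attach aspect progressive -iw → ngakgikiw.
Attach person 2nd person -pi → ngakgikiwpi.
Attach number singular -ong (after vowel 'i') → ngakgikiwpiong.
Apply vowel harmony: ngakgikiwpiong → ngakgikiwpieng.
Apply epenthesis: ngakgikiwpieng → ngakgikiwipieng.

ngakgikiwipieng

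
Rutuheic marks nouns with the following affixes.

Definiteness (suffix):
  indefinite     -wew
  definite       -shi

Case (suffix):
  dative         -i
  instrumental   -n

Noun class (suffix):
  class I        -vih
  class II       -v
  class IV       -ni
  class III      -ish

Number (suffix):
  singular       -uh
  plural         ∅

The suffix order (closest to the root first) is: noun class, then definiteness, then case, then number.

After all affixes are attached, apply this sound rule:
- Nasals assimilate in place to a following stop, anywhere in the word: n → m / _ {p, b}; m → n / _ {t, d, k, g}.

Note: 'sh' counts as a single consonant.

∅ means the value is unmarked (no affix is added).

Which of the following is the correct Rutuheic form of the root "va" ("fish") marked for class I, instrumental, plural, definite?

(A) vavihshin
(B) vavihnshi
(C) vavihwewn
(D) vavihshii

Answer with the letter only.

Attach noun class class I -vih → vavih.
Attach definiteness definite -shi → vavihshi.
Attach case instrumental -n → vavihshin.
number = plural: zero marking, form stays vavihshin.
Nasal assimilation: no change.
So the correct form is vavihshin, option (A).
(D) vavihshii is wrong: it uses dative instead of instrumental for case.
(B) vavihnshi is wrong: it has the affixes in the wrong order.
(C) vavihwewn is wrong: it uses indefinite instead of definite for definiteness.

A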